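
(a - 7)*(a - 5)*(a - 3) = a^3 - 15*a^2 + 71*a - 105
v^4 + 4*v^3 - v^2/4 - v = v*(v - 1/2)*(v + 1/2)*(v + 4)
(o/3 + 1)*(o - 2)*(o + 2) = o^3/3 + o^2 - 4*o/3 - 4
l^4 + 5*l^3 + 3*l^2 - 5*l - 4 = (l - 1)*(l + 1)^2*(l + 4)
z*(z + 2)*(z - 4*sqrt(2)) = z^3 - 4*sqrt(2)*z^2 + 2*z^2 - 8*sqrt(2)*z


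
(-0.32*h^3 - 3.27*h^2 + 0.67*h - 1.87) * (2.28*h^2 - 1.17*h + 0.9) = -0.7296*h^5 - 7.0812*h^4 + 5.0655*h^3 - 7.9905*h^2 + 2.7909*h - 1.683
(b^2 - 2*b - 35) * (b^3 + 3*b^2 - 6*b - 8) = b^5 + b^4 - 47*b^3 - 101*b^2 + 226*b + 280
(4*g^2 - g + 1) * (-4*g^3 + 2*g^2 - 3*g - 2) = -16*g^5 + 12*g^4 - 18*g^3 - 3*g^2 - g - 2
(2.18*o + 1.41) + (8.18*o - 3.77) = 10.36*o - 2.36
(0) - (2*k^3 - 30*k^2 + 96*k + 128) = -2*k^3 + 30*k^2 - 96*k - 128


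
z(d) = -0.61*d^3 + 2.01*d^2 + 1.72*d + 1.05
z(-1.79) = 7.91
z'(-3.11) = -28.48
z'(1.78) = 3.08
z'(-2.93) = -25.77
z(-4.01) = 65.81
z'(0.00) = 1.72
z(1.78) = 7.04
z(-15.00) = 2486.25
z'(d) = -1.83*d^2 + 4.02*d + 1.72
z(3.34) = 6.49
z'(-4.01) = -43.83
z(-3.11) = 33.49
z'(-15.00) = -470.33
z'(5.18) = -26.56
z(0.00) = 1.05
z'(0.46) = 3.18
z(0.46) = 2.21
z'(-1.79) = -11.34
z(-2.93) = 28.61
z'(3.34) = -5.27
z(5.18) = -20.89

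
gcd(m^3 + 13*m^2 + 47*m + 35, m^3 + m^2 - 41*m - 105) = m + 5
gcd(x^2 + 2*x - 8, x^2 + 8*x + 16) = x + 4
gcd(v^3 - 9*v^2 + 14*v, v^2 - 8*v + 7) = v - 7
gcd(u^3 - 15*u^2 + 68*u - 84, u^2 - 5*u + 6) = u - 2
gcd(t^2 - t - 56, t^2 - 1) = 1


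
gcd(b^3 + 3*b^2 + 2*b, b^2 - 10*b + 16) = 1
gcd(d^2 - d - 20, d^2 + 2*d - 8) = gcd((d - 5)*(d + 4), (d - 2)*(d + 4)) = d + 4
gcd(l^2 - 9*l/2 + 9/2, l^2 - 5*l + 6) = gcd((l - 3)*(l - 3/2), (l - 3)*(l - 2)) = l - 3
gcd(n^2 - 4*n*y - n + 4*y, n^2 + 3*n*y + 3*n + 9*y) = 1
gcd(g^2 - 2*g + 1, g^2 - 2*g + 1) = g^2 - 2*g + 1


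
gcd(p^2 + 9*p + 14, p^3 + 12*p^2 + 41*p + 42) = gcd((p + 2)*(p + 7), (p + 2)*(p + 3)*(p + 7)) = p^2 + 9*p + 14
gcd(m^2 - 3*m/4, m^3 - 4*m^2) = m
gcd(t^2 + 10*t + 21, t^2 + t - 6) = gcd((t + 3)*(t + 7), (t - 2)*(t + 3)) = t + 3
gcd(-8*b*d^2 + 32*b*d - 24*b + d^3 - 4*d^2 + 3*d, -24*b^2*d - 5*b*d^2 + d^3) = 8*b - d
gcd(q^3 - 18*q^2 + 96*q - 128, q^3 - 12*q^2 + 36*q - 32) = q^2 - 10*q + 16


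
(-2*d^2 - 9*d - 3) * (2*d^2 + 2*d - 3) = -4*d^4 - 22*d^3 - 18*d^2 + 21*d + 9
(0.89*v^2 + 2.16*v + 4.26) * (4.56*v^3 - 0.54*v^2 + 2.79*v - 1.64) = 4.0584*v^5 + 9.369*v^4 + 20.7423*v^3 + 2.2664*v^2 + 8.343*v - 6.9864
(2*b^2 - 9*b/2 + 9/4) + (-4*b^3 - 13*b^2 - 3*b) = -4*b^3 - 11*b^2 - 15*b/2 + 9/4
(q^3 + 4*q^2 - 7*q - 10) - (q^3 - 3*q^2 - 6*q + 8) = 7*q^2 - q - 18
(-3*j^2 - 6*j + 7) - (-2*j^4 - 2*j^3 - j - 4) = 2*j^4 + 2*j^3 - 3*j^2 - 5*j + 11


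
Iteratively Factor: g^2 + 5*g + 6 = (g + 2)*(g + 3)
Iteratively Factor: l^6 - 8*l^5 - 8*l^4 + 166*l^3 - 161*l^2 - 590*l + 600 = (l + 2)*(l^5 - 10*l^4 + 12*l^3 + 142*l^2 - 445*l + 300) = (l - 5)*(l + 2)*(l^4 - 5*l^3 - 13*l^2 + 77*l - 60) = (l - 5)*(l + 2)*(l + 4)*(l^3 - 9*l^2 + 23*l - 15) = (l - 5)*(l - 3)*(l + 2)*(l + 4)*(l^2 - 6*l + 5) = (l - 5)*(l - 3)*(l - 1)*(l + 2)*(l + 4)*(l - 5)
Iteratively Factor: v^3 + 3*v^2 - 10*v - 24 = (v + 4)*(v^2 - v - 6) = (v + 2)*(v + 4)*(v - 3)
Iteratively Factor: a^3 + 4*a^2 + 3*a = (a + 1)*(a^2 + 3*a) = (a + 1)*(a + 3)*(a)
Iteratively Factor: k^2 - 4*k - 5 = (k + 1)*(k - 5)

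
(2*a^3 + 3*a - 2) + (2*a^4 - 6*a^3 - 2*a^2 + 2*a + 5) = 2*a^4 - 4*a^3 - 2*a^2 + 5*a + 3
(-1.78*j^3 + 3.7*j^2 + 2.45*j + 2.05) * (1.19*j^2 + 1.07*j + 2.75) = -2.1182*j^5 + 2.4984*j^4 + 1.9795*j^3 + 15.236*j^2 + 8.931*j + 5.6375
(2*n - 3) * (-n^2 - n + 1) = -2*n^3 + n^2 + 5*n - 3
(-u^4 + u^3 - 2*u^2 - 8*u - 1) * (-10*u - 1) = 10*u^5 - 9*u^4 + 19*u^3 + 82*u^2 + 18*u + 1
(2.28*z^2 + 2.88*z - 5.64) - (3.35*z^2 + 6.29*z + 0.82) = -1.07*z^2 - 3.41*z - 6.46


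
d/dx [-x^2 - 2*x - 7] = -2*x - 2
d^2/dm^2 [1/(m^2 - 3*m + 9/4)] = 96/(16*m^4 - 96*m^3 + 216*m^2 - 216*m + 81)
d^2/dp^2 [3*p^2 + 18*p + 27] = 6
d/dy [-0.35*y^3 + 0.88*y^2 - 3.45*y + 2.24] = -1.05*y^2 + 1.76*y - 3.45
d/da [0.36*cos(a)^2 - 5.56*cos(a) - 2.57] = (5.56 - 0.72*cos(a))*sin(a)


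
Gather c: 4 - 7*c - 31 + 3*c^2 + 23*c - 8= 3*c^2 + 16*c - 35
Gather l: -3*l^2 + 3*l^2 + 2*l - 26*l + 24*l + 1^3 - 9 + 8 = 0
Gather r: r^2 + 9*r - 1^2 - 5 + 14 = r^2 + 9*r + 8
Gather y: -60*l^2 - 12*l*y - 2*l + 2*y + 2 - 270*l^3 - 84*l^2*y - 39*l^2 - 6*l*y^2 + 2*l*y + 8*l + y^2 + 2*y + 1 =-270*l^3 - 99*l^2 + 6*l + y^2*(1 - 6*l) + y*(-84*l^2 - 10*l + 4) + 3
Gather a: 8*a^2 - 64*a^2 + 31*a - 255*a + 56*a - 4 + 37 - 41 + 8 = -56*a^2 - 168*a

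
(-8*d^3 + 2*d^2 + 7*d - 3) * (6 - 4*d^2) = 32*d^5 - 8*d^4 - 76*d^3 + 24*d^2 + 42*d - 18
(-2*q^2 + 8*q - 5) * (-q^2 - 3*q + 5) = 2*q^4 - 2*q^3 - 29*q^2 + 55*q - 25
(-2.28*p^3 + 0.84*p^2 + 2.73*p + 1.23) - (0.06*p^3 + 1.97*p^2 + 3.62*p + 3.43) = -2.34*p^3 - 1.13*p^2 - 0.89*p - 2.2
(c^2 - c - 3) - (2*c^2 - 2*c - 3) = -c^2 + c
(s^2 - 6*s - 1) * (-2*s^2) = -2*s^4 + 12*s^3 + 2*s^2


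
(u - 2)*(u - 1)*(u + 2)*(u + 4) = u^4 + 3*u^3 - 8*u^2 - 12*u + 16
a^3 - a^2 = a^2*(a - 1)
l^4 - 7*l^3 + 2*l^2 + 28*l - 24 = (l - 6)*(l - 2)*(l - 1)*(l + 2)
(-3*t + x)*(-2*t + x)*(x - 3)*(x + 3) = 6*t^2*x^2 - 54*t^2 - 5*t*x^3 + 45*t*x + x^4 - 9*x^2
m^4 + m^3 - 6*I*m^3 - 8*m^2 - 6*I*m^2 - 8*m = m*(m + 1)*(m - 4*I)*(m - 2*I)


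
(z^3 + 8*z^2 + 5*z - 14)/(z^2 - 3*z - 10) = (z^2 + 6*z - 7)/(z - 5)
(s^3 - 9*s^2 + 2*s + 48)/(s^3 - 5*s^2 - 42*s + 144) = (s + 2)/(s + 6)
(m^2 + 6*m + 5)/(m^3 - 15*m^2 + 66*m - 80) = (m^2 + 6*m + 5)/(m^3 - 15*m^2 + 66*m - 80)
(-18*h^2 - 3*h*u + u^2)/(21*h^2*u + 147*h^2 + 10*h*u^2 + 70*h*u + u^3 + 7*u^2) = (-6*h + u)/(7*h*u + 49*h + u^2 + 7*u)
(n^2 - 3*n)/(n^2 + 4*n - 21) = n/(n + 7)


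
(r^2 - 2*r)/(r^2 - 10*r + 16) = r/(r - 8)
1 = 1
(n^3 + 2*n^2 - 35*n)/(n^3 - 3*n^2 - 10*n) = (n + 7)/(n + 2)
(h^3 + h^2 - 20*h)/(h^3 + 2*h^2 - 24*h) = (h + 5)/(h + 6)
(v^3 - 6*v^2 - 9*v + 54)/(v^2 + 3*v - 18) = (v^2 - 3*v - 18)/(v + 6)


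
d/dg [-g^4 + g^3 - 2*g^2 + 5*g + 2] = -4*g^3 + 3*g^2 - 4*g + 5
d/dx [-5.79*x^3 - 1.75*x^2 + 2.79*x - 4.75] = -17.37*x^2 - 3.5*x + 2.79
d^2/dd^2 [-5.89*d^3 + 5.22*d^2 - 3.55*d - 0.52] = 10.44 - 35.34*d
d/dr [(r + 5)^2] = 2*r + 10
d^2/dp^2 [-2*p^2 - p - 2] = -4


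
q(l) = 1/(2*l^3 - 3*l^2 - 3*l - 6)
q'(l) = (-6*l^2 + 6*l + 3)/(2*l^3 - 3*l^2 - 3*l - 6)^2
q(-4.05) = -0.01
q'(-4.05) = -0.00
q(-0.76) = -0.16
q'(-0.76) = -0.13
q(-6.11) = -0.00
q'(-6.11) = -0.00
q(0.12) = -0.16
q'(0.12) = 0.09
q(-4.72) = -0.00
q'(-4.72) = -0.00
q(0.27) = -0.14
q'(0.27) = 0.09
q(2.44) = -0.47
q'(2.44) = -4.00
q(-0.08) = -0.17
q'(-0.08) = 0.07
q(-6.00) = 0.00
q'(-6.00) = 0.00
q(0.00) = -0.17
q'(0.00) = 0.08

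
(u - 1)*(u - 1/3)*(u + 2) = u^3 + 2*u^2/3 - 7*u/3 + 2/3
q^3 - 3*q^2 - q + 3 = (q - 3)*(q - 1)*(q + 1)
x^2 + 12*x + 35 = (x + 5)*(x + 7)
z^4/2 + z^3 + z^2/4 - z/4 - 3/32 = (z/2 + 1/4)*(z - 1/2)*(z + 1/2)*(z + 3/2)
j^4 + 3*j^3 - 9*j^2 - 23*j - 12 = (j - 3)*(j + 1)^2*(j + 4)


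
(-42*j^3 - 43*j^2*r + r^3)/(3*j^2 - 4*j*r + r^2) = (-42*j^3 - 43*j^2*r + r^3)/(3*j^2 - 4*j*r + r^2)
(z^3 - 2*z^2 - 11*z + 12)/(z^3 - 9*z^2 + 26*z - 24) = (z^2 + 2*z - 3)/(z^2 - 5*z + 6)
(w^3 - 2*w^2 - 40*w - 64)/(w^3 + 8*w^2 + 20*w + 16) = (w - 8)/(w + 2)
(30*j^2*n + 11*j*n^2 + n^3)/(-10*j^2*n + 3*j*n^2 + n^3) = (-6*j - n)/(2*j - n)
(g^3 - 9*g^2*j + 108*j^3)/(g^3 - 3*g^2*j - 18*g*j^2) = (g - 6*j)/g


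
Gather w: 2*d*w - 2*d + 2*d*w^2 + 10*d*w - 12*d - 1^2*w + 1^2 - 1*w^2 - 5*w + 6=-14*d + w^2*(2*d - 1) + w*(12*d - 6) + 7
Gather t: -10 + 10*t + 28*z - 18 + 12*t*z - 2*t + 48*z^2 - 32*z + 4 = t*(12*z + 8) + 48*z^2 - 4*z - 24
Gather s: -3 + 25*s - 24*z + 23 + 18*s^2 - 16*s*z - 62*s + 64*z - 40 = 18*s^2 + s*(-16*z - 37) + 40*z - 20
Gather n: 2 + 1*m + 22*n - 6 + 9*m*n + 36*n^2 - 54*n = m + 36*n^2 + n*(9*m - 32) - 4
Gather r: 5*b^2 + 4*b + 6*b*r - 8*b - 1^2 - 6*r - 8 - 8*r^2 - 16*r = 5*b^2 - 4*b - 8*r^2 + r*(6*b - 22) - 9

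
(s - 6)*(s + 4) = s^2 - 2*s - 24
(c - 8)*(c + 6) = c^2 - 2*c - 48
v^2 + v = v*(v + 1)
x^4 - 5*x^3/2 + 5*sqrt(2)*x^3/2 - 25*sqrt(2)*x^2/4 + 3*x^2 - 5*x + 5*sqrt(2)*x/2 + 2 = (x - 2)*(x - 1/2)*(x + sqrt(2)/2)*(x + 2*sqrt(2))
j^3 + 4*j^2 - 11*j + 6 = (j - 1)^2*(j + 6)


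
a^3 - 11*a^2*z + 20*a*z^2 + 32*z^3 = (a - 8*z)*(a - 4*z)*(a + z)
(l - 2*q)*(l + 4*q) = l^2 + 2*l*q - 8*q^2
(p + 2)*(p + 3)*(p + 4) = p^3 + 9*p^2 + 26*p + 24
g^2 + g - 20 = (g - 4)*(g + 5)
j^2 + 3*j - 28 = (j - 4)*(j + 7)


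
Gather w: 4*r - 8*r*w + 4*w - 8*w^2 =4*r - 8*w^2 + w*(4 - 8*r)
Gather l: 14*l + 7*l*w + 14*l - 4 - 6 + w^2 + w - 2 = l*(7*w + 28) + w^2 + w - 12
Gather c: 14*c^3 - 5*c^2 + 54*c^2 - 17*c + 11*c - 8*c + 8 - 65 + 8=14*c^3 + 49*c^2 - 14*c - 49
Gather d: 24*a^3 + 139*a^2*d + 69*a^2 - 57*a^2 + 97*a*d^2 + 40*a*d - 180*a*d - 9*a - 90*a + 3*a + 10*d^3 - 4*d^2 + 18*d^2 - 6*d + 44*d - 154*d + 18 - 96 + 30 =24*a^3 + 12*a^2 - 96*a + 10*d^3 + d^2*(97*a + 14) + d*(139*a^2 - 140*a - 116) - 48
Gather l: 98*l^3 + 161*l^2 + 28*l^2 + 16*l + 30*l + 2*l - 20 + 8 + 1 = 98*l^3 + 189*l^2 + 48*l - 11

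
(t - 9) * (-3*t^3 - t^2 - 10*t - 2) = -3*t^4 + 26*t^3 - t^2 + 88*t + 18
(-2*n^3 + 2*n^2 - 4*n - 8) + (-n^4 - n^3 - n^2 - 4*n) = -n^4 - 3*n^3 + n^2 - 8*n - 8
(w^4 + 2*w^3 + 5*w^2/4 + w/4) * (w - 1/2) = w^5 + 3*w^4/2 + w^3/4 - 3*w^2/8 - w/8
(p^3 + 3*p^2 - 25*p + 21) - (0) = p^3 + 3*p^2 - 25*p + 21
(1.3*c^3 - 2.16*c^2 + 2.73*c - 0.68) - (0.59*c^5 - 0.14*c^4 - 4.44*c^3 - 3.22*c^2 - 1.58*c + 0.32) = -0.59*c^5 + 0.14*c^4 + 5.74*c^3 + 1.06*c^2 + 4.31*c - 1.0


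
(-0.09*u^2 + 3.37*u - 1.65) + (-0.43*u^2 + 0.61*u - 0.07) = -0.52*u^2 + 3.98*u - 1.72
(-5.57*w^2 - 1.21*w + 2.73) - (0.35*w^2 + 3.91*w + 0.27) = -5.92*w^2 - 5.12*w + 2.46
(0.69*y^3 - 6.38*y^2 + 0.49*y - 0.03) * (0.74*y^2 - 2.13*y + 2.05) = 0.5106*y^5 - 6.1909*y^4 + 15.3665*y^3 - 14.1449*y^2 + 1.0684*y - 0.0615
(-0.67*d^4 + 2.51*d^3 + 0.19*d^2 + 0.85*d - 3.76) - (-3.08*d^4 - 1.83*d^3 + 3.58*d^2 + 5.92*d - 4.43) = 2.41*d^4 + 4.34*d^3 - 3.39*d^2 - 5.07*d + 0.67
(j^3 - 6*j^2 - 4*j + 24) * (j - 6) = j^4 - 12*j^3 + 32*j^2 + 48*j - 144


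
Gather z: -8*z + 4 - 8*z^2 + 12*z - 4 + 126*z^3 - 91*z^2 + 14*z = 126*z^3 - 99*z^2 + 18*z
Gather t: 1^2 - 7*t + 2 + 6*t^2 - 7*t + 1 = 6*t^2 - 14*t + 4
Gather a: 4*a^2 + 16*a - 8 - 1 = 4*a^2 + 16*a - 9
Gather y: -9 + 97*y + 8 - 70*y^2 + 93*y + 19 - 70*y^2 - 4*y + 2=-140*y^2 + 186*y + 20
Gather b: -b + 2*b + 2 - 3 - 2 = b - 3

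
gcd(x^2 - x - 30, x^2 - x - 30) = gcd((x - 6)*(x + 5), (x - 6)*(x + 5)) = x^2 - x - 30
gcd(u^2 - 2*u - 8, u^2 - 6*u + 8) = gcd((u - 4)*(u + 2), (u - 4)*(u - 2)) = u - 4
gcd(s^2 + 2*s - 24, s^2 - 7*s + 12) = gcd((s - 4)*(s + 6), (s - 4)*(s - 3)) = s - 4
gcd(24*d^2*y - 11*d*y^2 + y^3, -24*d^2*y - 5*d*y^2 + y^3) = -8*d*y + y^2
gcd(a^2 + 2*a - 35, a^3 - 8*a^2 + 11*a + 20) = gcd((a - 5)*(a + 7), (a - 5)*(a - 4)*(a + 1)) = a - 5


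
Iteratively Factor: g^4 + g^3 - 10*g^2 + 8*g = (g - 1)*(g^3 + 2*g^2 - 8*g) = (g - 1)*(g + 4)*(g^2 - 2*g) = g*(g - 1)*(g + 4)*(g - 2)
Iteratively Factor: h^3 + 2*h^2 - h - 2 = (h - 1)*(h^2 + 3*h + 2) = (h - 1)*(h + 1)*(h + 2)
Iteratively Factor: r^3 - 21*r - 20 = (r - 5)*(r^2 + 5*r + 4) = (r - 5)*(r + 1)*(r + 4)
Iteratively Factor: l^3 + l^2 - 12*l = (l + 4)*(l^2 - 3*l) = (l - 3)*(l + 4)*(l)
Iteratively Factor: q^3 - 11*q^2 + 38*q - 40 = (q - 5)*(q^2 - 6*q + 8) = (q - 5)*(q - 2)*(q - 4)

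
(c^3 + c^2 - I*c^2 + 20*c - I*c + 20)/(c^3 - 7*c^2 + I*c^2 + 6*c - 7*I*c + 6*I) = (c^3 + c^2*(1 - I) + c*(20 - I) + 20)/(c^3 + c^2*(-7 + I) + c*(6 - 7*I) + 6*I)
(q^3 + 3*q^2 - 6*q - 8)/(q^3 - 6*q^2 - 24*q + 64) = (q + 1)/(q - 8)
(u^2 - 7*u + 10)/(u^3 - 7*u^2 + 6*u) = (u^2 - 7*u + 10)/(u*(u^2 - 7*u + 6))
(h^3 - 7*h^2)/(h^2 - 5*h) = h*(h - 7)/(h - 5)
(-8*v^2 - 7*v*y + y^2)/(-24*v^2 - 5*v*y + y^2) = (v + y)/(3*v + y)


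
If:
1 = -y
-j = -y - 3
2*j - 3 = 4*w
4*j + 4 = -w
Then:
No Solution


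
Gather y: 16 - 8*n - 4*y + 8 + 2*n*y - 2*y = -8*n + y*(2*n - 6) + 24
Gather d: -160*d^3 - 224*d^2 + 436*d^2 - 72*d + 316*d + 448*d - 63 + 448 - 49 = -160*d^3 + 212*d^2 + 692*d + 336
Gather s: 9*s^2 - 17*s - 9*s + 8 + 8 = 9*s^2 - 26*s + 16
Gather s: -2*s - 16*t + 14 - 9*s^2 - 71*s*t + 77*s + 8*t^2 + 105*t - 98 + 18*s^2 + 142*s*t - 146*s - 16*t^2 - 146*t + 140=9*s^2 + s*(71*t - 71) - 8*t^2 - 57*t + 56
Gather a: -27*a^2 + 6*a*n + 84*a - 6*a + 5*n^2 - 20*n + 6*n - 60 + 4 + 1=-27*a^2 + a*(6*n + 78) + 5*n^2 - 14*n - 55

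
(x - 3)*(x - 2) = x^2 - 5*x + 6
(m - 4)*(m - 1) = m^2 - 5*m + 4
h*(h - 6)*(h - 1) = h^3 - 7*h^2 + 6*h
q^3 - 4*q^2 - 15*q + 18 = (q - 6)*(q - 1)*(q + 3)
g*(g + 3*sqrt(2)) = g^2 + 3*sqrt(2)*g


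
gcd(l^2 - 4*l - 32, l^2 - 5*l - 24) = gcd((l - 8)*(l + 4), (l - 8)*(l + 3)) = l - 8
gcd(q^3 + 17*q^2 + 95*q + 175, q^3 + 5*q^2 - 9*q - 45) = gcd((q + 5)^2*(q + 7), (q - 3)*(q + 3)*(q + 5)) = q + 5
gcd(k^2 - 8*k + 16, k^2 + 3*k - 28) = k - 4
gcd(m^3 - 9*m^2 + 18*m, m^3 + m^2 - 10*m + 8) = 1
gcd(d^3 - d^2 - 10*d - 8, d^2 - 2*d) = 1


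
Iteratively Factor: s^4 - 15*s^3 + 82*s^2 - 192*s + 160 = (s - 4)*(s^3 - 11*s^2 + 38*s - 40) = (s - 5)*(s - 4)*(s^2 - 6*s + 8) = (s - 5)*(s - 4)^2*(s - 2)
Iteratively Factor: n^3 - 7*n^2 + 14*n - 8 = (n - 2)*(n^2 - 5*n + 4) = (n - 4)*(n - 2)*(n - 1)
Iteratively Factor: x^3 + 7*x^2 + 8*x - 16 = (x + 4)*(x^2 + 3*x - 4) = (x + 4)^2*(x - 1)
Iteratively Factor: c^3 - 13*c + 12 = (c + 4)*(c^2 - 4*c + 3) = (c - 1)*(c + 4)*(c - 3)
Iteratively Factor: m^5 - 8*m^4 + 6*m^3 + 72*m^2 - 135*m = (m + 3)*(m^4 - 11*m^3 + 39*m^2 - 45*m) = (m - 5)*(m + 3)*(m^3 - 6*m^2 + 9*m) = m*(m - 5)*(m + 3)*(m^2 - 6*m + 9) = m*(m - 5)*(m - 3)*(m + 3)*(m - 3)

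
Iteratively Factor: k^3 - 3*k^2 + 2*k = (k - 2)*(k^2 - k) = k*(k - 2)*(k - 1)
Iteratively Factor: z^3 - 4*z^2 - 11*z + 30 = (z - 5)*(z^2 + z - 6) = (z - 5)*(z + 3)*(z - 2)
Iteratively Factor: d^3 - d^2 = (d)*(d^2 - d) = d^2*(d - 1)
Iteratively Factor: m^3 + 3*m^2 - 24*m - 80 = (m - 5)*(m^2 + 8*m + 16) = (m - 5)*(m + 4)*(m + 4)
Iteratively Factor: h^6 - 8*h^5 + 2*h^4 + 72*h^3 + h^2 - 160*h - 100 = (h + 1)*(h^5 - 9*h^4 + 11*h^3 + 61*h^2 - 60*h - 100) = (h - 2)*(h + 1)*(h^4 - 7*h^3 - 3*h^2 + 55*h + 50) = (h - 5)*(h - 2)*(h + 1)*(h^3 - 2*h^2 - 13*h - 10) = (h - 5)*(h - 2)*(h + 1)^2*(h^2 - 3*h - 10) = (h - 5)^2*(h - 2)*(h + 1)^2*(h + 2)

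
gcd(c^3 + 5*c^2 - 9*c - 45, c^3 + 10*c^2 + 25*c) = c + 5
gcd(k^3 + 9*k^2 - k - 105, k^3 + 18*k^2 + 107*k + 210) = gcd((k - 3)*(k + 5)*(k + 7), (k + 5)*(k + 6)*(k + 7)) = k^2 + 12*k + 35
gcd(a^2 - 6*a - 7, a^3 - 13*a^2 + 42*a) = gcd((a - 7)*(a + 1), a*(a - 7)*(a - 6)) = a - 7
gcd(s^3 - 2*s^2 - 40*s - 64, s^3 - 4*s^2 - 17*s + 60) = s + 4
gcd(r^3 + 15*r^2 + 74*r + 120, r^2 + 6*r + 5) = r + 5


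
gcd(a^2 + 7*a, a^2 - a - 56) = a + 7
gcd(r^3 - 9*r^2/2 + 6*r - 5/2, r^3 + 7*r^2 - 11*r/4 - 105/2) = r - 5/2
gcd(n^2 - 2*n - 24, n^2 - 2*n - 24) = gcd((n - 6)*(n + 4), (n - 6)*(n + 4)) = n^2 - 2*n - 24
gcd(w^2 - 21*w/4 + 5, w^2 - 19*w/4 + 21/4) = 1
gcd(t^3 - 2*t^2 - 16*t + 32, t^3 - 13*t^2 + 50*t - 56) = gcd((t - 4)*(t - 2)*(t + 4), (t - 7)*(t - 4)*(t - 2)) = t^2 - 6*t + 8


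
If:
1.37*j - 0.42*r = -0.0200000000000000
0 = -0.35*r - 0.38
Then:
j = -0.35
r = -1.09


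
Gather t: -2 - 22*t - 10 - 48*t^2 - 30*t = -48*t^2 - 52*t - 12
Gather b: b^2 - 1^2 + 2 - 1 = b^2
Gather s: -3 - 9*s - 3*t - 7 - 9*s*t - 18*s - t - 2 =s*(-9*t - 27) - 4*t - 12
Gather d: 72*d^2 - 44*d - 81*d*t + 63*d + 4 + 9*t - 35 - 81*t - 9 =72*d^2 + d*(19 - 81*t) - 72*t - 40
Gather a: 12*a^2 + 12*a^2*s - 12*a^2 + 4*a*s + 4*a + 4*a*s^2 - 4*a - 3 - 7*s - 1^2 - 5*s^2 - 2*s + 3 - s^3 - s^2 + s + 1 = 12*a^2*s + a*(4*s^2 + 4*s) - s^3 - 6*s^2 - 8*s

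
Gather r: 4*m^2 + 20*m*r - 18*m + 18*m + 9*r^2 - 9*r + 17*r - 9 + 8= 4*m^2 + 9*r^2 + r*(20*m + 8) - 1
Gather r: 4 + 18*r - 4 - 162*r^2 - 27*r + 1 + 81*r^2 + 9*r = 1 - 81*r^2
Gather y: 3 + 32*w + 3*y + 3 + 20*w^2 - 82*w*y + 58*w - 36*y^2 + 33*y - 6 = 20*w^2 + 90*w - 36*y^2 + y*(36 - 82*w)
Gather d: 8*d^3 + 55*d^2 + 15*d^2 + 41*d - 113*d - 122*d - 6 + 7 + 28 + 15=8*d^3 + 70*d^2 - 194*d + 44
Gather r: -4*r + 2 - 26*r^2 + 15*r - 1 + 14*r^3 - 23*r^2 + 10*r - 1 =14*r^3 - 49*r^2 + 21*r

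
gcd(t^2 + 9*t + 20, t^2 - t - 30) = t + 5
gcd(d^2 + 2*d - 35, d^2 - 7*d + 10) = d - 5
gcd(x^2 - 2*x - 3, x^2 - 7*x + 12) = x - 3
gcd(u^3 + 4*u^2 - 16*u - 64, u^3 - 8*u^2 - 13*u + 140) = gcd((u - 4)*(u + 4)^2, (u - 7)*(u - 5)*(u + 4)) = u + 4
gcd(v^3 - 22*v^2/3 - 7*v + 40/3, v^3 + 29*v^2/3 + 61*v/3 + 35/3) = v + 5/3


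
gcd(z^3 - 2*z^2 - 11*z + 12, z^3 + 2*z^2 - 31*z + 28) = z^2 - 5*z + 4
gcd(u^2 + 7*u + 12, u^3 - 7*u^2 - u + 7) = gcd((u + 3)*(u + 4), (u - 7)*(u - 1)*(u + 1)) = 1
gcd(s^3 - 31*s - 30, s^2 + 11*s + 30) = s + 5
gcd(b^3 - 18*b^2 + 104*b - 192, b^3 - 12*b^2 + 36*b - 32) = b - 8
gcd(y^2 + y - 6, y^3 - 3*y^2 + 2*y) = y - 2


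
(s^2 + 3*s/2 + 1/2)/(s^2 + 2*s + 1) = (s + 1/2)/(s + 1)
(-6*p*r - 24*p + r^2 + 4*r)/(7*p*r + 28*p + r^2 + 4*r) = (-6*p + r)/(7*p + r)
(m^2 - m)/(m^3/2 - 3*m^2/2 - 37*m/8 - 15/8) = 8*m*(1 - m)/(-4*m^3 + 12*m^2 + 37*m + 15)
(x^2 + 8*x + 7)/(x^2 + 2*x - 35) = (x + 1)/(x - 5)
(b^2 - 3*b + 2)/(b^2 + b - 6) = (b - 1)/(b + 3)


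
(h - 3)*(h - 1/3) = h^2 - 10*h/3 + 1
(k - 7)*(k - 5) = k^2 - 12*k + 35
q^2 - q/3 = q*(q - 1/3)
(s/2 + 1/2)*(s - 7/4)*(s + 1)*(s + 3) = s^4/2 + 13*s^3/8 - 7*s^2/8 - 37*s/8 - 21/8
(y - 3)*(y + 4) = y^2 + y - 12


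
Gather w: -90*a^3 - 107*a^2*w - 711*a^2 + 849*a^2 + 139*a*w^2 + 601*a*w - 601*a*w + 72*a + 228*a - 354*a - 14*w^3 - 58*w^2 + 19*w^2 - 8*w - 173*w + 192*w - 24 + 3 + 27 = -90*a^3 + 138*a^2 - 54*a - 14*w^3 + w^2*(139*a - 39) + w*(11 - 107*a^2) + 6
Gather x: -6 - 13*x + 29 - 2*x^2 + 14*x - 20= -2*x^2 + x + 3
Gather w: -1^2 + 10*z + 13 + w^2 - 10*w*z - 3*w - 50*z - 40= w^2 + w*(-10*z - 3) - 40*z - 28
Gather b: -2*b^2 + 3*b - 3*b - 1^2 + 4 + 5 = 8 - 2*b^2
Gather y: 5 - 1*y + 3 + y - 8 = 0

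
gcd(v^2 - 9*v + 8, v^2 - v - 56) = v - 8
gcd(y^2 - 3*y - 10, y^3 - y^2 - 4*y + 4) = y + 2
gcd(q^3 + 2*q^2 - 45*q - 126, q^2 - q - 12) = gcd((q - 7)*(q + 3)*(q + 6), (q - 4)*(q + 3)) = q + 3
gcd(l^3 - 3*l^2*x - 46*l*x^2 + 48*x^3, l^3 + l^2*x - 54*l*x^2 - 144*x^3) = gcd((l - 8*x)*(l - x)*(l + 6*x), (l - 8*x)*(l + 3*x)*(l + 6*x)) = -l^2 + 2*l*x + 48*x^2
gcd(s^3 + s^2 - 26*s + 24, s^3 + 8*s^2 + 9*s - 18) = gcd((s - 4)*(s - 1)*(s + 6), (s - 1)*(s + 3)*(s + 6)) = s^2 + 5*s - 6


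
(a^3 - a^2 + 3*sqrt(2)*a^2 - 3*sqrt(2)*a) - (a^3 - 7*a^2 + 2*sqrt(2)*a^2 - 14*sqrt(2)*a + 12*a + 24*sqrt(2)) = sqrt(2)*a^2 + 6*a^2 - 12*a + 11*sqrt(2)*a - 24*sqrt(2)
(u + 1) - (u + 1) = 0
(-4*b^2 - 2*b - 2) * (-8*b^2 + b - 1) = 32*b^4 + 12*b^3 + 18*b^2 + 2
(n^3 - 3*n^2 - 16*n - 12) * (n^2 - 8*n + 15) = n^5 - 11*n^4 + 23*n^3 + 71*n^2 - 144*n - 180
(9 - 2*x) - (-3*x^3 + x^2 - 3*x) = 3*x^3 - x^2 + x + 9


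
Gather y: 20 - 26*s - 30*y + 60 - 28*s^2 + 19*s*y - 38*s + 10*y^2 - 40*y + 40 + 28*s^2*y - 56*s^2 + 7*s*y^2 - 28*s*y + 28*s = -84*s^2 - 36*s + y^2*(7*s + 10) + y*(28*s^2 - 9*s - 70) + 120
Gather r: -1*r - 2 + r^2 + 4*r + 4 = r^2 + 3*r + 2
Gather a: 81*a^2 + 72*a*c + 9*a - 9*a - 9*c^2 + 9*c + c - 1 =81*a^2 + 72*a*c - 9*c^2 + 10*c - 1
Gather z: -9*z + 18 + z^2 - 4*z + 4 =z^2 - 13*z + 22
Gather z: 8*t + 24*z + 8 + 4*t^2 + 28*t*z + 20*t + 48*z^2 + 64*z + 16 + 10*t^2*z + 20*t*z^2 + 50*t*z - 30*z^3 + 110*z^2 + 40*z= 4*t^2 + 28*t - 30*z^3 + z^2*(20*t + 158) + z*(10*t^2 + 78*t + 128) + 24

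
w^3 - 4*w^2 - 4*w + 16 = (w - 4)*(w - 2)*(w + 2)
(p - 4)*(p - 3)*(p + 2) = p^3 - 5*p^2 - 2*p + 24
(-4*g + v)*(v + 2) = -4*g*v - 8*g + v^2 + 2*v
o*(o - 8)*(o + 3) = o^3 - 5*o^2 - 24*o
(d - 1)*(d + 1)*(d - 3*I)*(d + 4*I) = d^4 + I*d^3 + 11*d^2 - I*d - 12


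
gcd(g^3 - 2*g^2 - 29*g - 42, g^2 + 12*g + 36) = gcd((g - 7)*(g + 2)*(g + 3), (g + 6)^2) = 1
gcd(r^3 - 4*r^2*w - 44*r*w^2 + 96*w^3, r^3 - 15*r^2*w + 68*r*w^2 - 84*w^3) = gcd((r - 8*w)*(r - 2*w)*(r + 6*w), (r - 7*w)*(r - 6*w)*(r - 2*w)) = r - 2*w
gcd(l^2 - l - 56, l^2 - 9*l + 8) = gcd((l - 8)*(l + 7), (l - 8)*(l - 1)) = l - 8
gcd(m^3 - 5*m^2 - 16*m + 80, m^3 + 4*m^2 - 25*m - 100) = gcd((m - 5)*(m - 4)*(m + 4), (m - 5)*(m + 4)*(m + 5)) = m^2 - m - 20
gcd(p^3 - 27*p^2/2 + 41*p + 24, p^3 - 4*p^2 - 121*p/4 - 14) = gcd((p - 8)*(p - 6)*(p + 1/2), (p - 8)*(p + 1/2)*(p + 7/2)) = p^2 - 15*p/2 - 4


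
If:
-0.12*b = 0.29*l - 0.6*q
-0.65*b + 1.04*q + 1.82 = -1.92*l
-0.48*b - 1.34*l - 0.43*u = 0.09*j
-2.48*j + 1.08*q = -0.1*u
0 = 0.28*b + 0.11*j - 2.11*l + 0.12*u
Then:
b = 6.16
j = 0.29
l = 0.37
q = 1.41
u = -8.09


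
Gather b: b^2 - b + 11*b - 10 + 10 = b^2 + 10*b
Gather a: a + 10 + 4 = a + 14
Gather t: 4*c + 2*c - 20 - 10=6*c - 30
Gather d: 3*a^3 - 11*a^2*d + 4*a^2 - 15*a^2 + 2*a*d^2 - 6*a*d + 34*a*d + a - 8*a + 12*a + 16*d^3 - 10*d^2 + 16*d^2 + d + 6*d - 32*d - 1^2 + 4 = 3*a^3 - 11*a^2 + 5*a + 16*d^3 + d^2*(2*a + 6) + d*(-11*a^2 + 28*a - 25) + 3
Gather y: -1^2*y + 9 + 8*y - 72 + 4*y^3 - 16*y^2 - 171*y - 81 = 4*y^3 - 16*y^2 - 164*y - 144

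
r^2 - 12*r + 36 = (r - 6)^2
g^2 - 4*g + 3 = (g - 3)*(g - 1)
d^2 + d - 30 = (d - 5)*(d + 6)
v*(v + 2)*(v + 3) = v^3 + 5*v^2 + 6*v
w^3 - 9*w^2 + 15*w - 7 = (w - 7)*(w - 1)^2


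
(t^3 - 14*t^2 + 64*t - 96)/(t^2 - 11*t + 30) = (t^2 - 8*t + 16)/(t - 5)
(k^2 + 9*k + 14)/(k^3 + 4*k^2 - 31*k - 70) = 1/(k - 5)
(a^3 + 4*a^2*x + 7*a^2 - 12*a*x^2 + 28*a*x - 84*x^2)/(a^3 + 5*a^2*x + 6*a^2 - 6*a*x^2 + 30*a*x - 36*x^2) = (-a^2 + 2*a*x - 7*a + 14*x)/(-a^2 + a*x - 6*a + 6*x)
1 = 1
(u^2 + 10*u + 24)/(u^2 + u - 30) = (u + 4)/(u - 5)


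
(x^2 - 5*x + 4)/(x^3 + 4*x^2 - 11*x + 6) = (x - 4)/(x^2 + 5*x - 6)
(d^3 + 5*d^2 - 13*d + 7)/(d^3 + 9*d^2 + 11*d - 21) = (d - 1)/(d + 3)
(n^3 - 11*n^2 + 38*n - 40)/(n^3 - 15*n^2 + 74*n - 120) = (n - 2)/(n - 6)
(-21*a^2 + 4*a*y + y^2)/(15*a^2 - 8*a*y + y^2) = (7*a + y)/(-5*a + y)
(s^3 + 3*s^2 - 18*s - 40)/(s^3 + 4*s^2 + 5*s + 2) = (s^2 + s - 20)/(s^2 + 2*s + 1)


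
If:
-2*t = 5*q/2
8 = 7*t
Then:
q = -32/35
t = 8/7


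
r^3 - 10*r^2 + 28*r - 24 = (r - 6)*(r - 2)^2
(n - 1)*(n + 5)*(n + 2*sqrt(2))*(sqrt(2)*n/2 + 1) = sqrt(2)*n^4/2 + 2*sqrt(2)*n^3 + 3*n^3 - sqrt(2)*n^2/2 + 12*n^2 - 15*n + 8*sqrt(2)*n - 10*sqrt(2)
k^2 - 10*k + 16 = (k - 8)*(k - 2)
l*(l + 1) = l^2 + l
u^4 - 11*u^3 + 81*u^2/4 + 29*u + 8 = (u - 8)*(u - 4)*(u + 1/2)^2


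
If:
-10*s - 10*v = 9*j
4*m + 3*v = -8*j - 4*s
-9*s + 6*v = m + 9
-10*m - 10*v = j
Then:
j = 3/7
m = -27/70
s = -51/70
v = 12/35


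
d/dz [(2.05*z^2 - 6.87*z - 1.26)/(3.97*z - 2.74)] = (8.1385*z^2 - 11.234*z + 23.826)/(15.7609*z^2 - 21.7556*z + 7.5076)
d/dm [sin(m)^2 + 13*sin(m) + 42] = (2*sin(m) + 13)*cos(m)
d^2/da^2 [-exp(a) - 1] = -exp(a)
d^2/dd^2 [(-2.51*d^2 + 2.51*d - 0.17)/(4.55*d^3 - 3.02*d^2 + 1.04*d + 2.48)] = (-103.92655*d^6 + 311.77965*d^5 - 177.90864*d^4 + 440.158232*d^3 - 466.796904*d^2 + 127.506672*d - 46.7368)/(94.196375*d^9 - 187.56465*d^8 + 189.08526*d^7 + 40.739152*d^6 - 161.246592*d^5 + 128.46864*d^4 + 38.34272*d^3 - 47.67552*d^2 + 19.189248*d + 15.252992)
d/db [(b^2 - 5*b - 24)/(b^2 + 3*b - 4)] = 4*(2*b^2 + 10*b + 23)/(b^4 + 6*b^3 + b^2 - 24*b + 16)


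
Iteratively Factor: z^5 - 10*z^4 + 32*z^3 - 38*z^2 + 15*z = (z - 1)*(z^4 - 9*z^3 + 23*z^2 - 15*z) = (z - 3)*(z - 1)*(z^3 - 6*z^2 + 5*z) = (z - 3)*(z - 1)^2*(z^2 - 5*z) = (z - 5)*(z - 3)*(z - 1)^2*(z)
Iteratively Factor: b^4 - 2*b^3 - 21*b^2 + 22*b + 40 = (b - 5)*(b^3 + 3*b^2 - 6*b - 8) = (b - 5)*(b + 4)*(b^2 - b - 2) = (b - 5)*(b - 2)*(b + 4)*(b + 1)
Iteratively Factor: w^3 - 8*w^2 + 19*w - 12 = (w - 3)*(w^2 - 5*w + 4) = (w - 4)*(w - 3)*(w - 1)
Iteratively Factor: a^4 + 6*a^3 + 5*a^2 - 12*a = (a + 4)*(a^3 + 2*a^2 - 3*a) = (a - 1)*(a + 4)*(a^2 + 3*a) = a*(a - 1)*(a + 4)*(a + 3)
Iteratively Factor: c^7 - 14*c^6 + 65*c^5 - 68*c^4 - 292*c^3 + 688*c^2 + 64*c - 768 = (c + 2)*(c^6 - 16*c^5 + 97*c^4 - 262*c^3 + 232*c^2 + 224*c - 384) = (c - 2)*(c + 2)*(c^5 - 14*c^4 + 69*c^3 - 124*c^2 - 16*c + 192) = (c - 2)*(c + 1)*(c + 2)*(c^4 - 15*c^3 + 84*c^2 - 208*c + 192) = (c - 3)*(c - 2)*(c + 1)*(c + 2)*(c^3 - 12*c^2 + 48*c - 64) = (c - 4)*(c - 3)*(c - 2)*(c + 1)*(c + 2)*(c^2 - 8*c + 16) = (c - 4)^2*(c - 3)*(c - 2)*(c + 1)*(c + 2)*(c - 4)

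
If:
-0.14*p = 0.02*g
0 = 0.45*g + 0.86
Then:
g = -1.91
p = 0.27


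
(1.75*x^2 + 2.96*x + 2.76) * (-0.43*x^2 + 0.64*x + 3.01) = -0.7525*x^4 - 0.1528*x^3 + 5.9751*x^2 + 10.676*x + 8.3076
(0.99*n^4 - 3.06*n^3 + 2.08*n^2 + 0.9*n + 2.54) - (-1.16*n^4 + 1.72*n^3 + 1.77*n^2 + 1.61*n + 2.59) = 2.15*n^4 - 4.78*n^3 + 0.31*n^2 - 0.71*n - 0.0499999999999998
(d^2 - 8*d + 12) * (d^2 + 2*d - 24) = d^4 - 6*d^3 - 28*d^2 + 216*d - 288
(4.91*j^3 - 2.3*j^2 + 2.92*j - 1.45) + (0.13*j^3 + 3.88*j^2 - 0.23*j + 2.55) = 5.04*j^3 + 1.58*j^2 + 2.69*j + 1.1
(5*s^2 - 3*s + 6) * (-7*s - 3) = -35*s^3 + 6*s^2 - 33*s - 18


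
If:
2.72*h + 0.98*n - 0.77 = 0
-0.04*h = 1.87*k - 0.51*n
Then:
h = 0.283088235294118 - 0.360294117647059*n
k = 0.280434098773199*n - 0.00605536332179931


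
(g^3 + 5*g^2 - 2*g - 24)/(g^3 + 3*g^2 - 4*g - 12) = (g + 4)/(g + 2)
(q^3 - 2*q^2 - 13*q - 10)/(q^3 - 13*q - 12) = (q^2 - 3*q - 10)/(q^2 - q - 12)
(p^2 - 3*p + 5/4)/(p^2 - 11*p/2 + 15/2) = (p - 1/2)/(p - 3)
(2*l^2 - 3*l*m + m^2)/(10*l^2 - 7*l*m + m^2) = (l - m)/(5*l - m)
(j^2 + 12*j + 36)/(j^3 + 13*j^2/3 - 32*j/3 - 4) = 3*(j + 6)/(3*j^2 - 5*j - 2)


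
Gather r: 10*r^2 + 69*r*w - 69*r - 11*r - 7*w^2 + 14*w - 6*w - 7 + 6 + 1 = 10*r^2 + r*(69*w - 80) - 7*w^2 + 8*w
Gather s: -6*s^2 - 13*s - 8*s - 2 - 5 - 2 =-6*s^2 - 21*s - 9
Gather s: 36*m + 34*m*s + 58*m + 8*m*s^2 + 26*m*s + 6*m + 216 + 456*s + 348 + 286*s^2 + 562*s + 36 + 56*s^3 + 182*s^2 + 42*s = 100*m + 56*s^3 + s^2*(8*m + 468) + s*(60*m + 1060) + 600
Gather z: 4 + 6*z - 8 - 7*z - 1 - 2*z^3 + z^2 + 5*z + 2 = -2*z^3 + z^2 + 4*z - 3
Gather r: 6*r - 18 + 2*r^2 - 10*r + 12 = 2*r^2 - 4*r - 6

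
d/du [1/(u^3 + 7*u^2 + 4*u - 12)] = (-3*u^2 - 14*u - 4)/(u^3 + 7*u^2 + 4*u - 12)^2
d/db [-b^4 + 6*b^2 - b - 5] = -4*b^3 + 12*b - 1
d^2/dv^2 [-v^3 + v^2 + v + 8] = 2 - 6*v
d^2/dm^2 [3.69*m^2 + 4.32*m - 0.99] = 7.38000000000000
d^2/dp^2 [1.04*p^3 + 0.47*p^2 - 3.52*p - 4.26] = 6.24*p + 0.94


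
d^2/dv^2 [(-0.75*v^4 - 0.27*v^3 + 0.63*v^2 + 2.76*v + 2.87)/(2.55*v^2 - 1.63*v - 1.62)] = (-9.75375*v^6 + 18.70425*v^5 + 6.63345000000001*v^4 + 5.778324*v^3 + 99.690858*v^2 - 7.417098*v + 27.693178)/(16.581375*v^6 - 31.797225*v^5 - 11.276865*v^4 + 36.070433*v^3 + 7.164126*v^2 - 12.833316*v - 4.251528)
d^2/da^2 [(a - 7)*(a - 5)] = 2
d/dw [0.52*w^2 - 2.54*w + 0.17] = 1.04*w - 2.54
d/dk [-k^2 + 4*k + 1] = 4 - 2*k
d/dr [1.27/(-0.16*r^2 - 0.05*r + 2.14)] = (0.4064*r + 0.0635)/(0.16*r^2 + 0.05*r - 2.14)^2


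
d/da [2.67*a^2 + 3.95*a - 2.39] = 5.34*a + 3.95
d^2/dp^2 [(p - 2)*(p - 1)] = 2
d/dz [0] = 0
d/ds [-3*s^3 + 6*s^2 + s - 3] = -9*s^2 + 12*s + 1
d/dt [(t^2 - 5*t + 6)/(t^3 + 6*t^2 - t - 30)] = (-t^2 + 6*t + 39)/(t^4 + 16*t^3 + 94*t^2 + 240*t + 225)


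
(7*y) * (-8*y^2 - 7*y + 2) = -56*y^3 - 49*y^2 + 14*y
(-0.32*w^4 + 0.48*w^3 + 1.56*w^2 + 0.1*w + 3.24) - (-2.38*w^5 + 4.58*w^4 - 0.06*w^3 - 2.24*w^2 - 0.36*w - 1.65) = 2.38*w^5 - 4.9*w^4 + 0.54*w^3 + 3.8*w^2 + 0.46*w + 4.89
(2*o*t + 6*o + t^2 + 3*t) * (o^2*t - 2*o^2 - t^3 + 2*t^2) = 2*o^3*t^2 + 2*o^3*t - 12*o^3 + o^2*t^3 + o^2*t^2 - 6*o^2*t - 2*o*t^4 - 2*o*t^3 + 12*o*t^2 - t^5 - t^4 + 6*t^3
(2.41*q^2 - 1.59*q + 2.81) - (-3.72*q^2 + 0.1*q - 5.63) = 6.13*q^2 - 1.69*q + 8.44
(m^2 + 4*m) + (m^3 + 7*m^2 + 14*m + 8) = m^3 + 8*m^2 + 18*m + 8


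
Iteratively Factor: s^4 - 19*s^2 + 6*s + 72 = (s + 2)*(s^3 - 2*s^2 - 15*s + 36) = (s + 2)*(s + 4)*(s^2 - 6*s + 9) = (s - 3)*(s + 2)*(s + 4)*(s - 3)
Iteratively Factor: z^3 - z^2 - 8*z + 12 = (z - 2)*(z^2 + z - 6) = (z - 2)^2*(z + 3)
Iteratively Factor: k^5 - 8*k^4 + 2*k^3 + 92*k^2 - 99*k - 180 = (k - 5)*(k^4 - 3*k^3 - 13*k^2 + 27*k + 36) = (k - 5)*(k - 3)*(k^3 - 13*k - 12) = (k - 5)*(k - 3)*(k + 1)*(k^2 - k - 12) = (k - 5)*(k - 4)*(k - 3)*(k + 1)*(k + 3)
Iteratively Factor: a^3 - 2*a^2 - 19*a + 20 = (a - 1)*(a^2 - a - 20) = (a - 1)*(a + 4)*(a - 5)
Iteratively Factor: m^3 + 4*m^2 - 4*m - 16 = (m - 2)*(m^2 + 6*m + 8) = (m - 2)*(m + 2)*(m + 4)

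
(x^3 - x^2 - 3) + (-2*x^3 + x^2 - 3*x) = -x^3 - 3*x - 3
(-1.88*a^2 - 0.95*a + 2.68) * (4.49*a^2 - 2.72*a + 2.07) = -8.4412*a^4 + 0.8481*a^3 + 10.7256*a^2 - 9.2561*a + 5.5476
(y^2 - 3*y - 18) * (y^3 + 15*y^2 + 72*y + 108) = y^5 + 12*y^4 + 9*y^3 - 378*y^2 - 1620*y - 1944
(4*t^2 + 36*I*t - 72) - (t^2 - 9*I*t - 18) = 3*t^2 + 45*I*t - 54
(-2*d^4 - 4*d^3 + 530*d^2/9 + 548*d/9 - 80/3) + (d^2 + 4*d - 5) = -2*d^4 - 4*d^3 + 539*d^2/9 + 584*d/9 - 95/3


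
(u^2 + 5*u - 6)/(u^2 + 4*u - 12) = (u - 1)/(u - 2)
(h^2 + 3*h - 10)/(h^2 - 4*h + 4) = (h + 5)/(h - 2)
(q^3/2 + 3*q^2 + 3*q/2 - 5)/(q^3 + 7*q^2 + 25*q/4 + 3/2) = 2*(q^3 + 6*q^2 + 3*q - 10)/(4*q^3 + 28*q^2 + 25*q + 6)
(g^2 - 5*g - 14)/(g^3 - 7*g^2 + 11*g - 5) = (g^2 - 5*g - 14)/(g^3 - 7*g^2 + 11*g - 5)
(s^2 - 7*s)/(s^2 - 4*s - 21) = s/(s + 3)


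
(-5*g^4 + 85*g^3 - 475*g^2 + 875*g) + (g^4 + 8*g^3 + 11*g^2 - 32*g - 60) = -4*g^4 + 93*g^3 - 464*g^2 + 843*g - 60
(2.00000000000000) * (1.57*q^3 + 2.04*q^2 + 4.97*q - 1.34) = 3.14*q^3 + 4.08*q^2 + 9.94*q - 2.68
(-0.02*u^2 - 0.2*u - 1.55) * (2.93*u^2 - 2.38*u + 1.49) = -0.0586*u^4 - 0.5384*u^3 - 4.0953*u^2 + 3.391*u - 2.3095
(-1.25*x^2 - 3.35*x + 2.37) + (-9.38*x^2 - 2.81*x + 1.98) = -10.63*x^2 - 6.16*x + 4.35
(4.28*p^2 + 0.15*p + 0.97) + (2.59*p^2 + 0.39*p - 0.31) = 6.87*p^2 + 0.54*p + 0.66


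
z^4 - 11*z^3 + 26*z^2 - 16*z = z*(z - 8)*(z - 2)*(z - 1)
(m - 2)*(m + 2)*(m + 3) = m^3 + 3*m^2 - 4*m - 12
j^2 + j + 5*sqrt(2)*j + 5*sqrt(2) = (j + 1)*(j + 5*sqrt(2))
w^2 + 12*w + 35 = (w + 5)*(w + 7)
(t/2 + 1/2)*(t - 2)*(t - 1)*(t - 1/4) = t^4/2 - 9*t^3/8 - t^2/4 + 9*t/8 - 1/4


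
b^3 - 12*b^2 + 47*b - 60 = (b - 5)*(b - 4)*(b - 3)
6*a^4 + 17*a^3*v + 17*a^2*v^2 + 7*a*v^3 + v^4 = (a + v)^2*(2*a + v)*(3*a + v)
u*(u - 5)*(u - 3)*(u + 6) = u^4 - 2*u^3 - 33*u^2 + 90*u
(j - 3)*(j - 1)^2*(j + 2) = j^4 - 3*j^3 - 3*j^2 + 11*j - 6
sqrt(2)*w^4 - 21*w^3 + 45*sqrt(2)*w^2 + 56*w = w*(w - 7*sqrt(2))*(w - 4*sqrt(2))*(sqrt(2)*w + 1)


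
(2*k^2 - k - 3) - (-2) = 2*k^2 - k - 1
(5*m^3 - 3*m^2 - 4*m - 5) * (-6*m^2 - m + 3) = -30*m^5 + 13*m^4 + 42*m^3 + 25*m^2 - 7*m - 15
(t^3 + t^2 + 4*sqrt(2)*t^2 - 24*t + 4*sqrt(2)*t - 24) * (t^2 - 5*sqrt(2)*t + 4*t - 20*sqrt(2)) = t^5 - sqrt(2)*t^4 + 5*t^4 - 60*t^3 - 5*sqrt(2)*t^3 - 320*t^2 + 116*sqrt(2)*t^2 - 256*t + 600*sqrt(2)*t + 480*sqrt(2)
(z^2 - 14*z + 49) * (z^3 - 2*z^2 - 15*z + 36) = z^5 - 16*z^4 + 62*z^3 + 148*z^2 - 1239*z + 1764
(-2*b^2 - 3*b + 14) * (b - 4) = -2*b^3 + 5*b^2 + 26*b - 56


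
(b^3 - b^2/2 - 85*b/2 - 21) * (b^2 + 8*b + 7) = b^5 + 15*b^4/2 - 79*b^3/2 - 729*b^2/2 - 931*b/2 - 147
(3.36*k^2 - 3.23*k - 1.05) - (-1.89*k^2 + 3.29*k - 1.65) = 5.25*k^2 - 6.52*k + 0.6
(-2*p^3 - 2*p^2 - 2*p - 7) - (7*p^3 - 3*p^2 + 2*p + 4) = -9*p^3 + p^2 - 4*p - 11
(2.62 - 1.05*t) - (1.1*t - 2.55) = 5.17 - 2.15*t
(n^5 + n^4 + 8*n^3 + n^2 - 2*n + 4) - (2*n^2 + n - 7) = n^5 + n^4 + 8*n^3 - n^2 - 3*n + 11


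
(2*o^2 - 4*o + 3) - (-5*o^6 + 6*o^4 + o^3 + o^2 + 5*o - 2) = 5*o^6 - 6*o^4 - o^3 + o^2 - 9*o + 5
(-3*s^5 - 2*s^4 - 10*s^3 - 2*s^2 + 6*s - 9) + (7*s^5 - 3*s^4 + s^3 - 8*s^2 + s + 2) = 4*s^5 - 5*s^4 - 9*s^3 - 10*s^2 + 7*s - 7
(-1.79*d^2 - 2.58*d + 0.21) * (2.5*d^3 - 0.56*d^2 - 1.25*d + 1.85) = -4.475*d^5 - 5.4476*d^4 + 4.2073*d^3 - 0.2041*d^2 - 5.0355*d + 0.3885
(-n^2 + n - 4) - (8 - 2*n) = -n^2 + 3*n - 12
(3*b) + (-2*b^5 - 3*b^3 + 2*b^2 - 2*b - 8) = -2*b^5 - 3*b^3 + 2*b^2 + b - 8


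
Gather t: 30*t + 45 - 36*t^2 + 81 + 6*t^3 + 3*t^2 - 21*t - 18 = 6*t^3 - 33*t^2 + 9*t + 108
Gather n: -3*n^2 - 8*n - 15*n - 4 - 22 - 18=-3*n^2 - 23*n - 44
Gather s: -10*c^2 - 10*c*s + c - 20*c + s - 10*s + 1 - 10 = -10*c^2 - 19*c + s*(-10*c - 9) - 9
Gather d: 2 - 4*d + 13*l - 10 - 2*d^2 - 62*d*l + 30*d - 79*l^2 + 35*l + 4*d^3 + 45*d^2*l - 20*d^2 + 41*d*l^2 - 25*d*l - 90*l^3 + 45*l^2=4*d^3 + d^2*(45*l - 22) + d*(41*l^2 - 87*l + 26) - 90*l^3 - 34*l^2 + 48*l - 8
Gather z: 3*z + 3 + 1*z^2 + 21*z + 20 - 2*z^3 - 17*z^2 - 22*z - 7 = -2*z^3 - 16*z^2 + 2*z + 16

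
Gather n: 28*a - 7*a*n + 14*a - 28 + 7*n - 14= 42*a + n*(7 - 7*a) - 42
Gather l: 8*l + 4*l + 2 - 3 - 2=12*l - 3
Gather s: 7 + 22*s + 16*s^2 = 16*s^2 + 22*s + 7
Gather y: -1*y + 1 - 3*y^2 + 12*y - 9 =-3*y^2 + 11*y - 8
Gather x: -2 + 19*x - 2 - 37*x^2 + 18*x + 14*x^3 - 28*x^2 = 14*x^3 - 65*x^2 + 37*x - 4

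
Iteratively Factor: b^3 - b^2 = (b)*(b^2 - b) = b*(b - 1)*(b)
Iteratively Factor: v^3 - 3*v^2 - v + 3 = (v - 1)*(v^2 - 2*v - 3) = (v - 1)*(v + 1)*(v - 3)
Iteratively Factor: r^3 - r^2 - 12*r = (r)*(r^2 - r - 12) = r*(r - 4)*(r + 3)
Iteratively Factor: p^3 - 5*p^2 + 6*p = (p)*(p^2 - 5*p + 6) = p*(p - 2)*(p - 3)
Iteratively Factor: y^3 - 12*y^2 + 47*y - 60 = (y - 4)*(y^2 - 8*y + 15) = (y - 4)*(y - 3)*(y - 5)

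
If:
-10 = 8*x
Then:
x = -5/4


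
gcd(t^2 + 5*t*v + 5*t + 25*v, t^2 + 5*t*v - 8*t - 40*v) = t + 5*v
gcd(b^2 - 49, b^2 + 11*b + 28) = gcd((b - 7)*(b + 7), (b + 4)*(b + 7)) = b + 7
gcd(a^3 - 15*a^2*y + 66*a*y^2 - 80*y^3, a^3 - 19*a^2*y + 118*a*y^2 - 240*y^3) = a^2 - 13*a*y + 40*y^2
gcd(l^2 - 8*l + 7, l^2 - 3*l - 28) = l - 7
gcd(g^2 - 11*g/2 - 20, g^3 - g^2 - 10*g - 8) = 1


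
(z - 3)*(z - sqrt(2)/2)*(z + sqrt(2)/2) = z^3 - 3*z^2 - z/2 + 3/2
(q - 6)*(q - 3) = q^2 - 9*q + 18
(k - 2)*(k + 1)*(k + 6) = k^3 + 5*k^2 - 8*k - 12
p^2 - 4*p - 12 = (p - 6)*(p + 2)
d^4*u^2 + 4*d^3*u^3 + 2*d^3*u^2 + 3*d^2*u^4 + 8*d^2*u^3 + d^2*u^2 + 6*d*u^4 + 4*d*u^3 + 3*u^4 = (d + u)*(d + 3*u)*(d*u + u)^2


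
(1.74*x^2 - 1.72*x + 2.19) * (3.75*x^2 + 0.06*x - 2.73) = 6.525*x^4 - 6.3456*x^3 + 3.3591*x^2 + 4.827*x - 5.9787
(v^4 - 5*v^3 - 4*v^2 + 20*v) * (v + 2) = v^5 - 3*v^4 - 14*v^3 + 12*v^2 + 40*v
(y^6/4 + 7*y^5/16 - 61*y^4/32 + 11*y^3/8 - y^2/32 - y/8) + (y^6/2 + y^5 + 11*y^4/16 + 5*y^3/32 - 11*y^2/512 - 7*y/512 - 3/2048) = 3*y^6/4 + 23*y^5/16 - 39*y^4/32 + 49*y^3/32 - 27*y^2/512 - 71*y/512 - 3/2048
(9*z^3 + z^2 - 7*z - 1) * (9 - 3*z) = -27*z^4 + 78*z^3 + 30*z^2 - 60*z - 9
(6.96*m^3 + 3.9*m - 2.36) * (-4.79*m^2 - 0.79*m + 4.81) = -33.3384*m^5 - 5.4984*m^4 + 14.7966*m^3 + 8.2234*m^2 + 20.6234*m - 11.3516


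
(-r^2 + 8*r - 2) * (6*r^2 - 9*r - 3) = -6*r^4 + 57*r^3 - 81*r^2 - 6*r + 6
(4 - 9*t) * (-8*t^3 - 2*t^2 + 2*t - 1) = 72*t^4 - 14*t^3 - 26*t^2 + 17*t - 4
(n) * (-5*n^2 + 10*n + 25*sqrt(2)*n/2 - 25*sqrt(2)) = -5*n^3 + 10*n^2 + 25*sqrt(2)*n^2/2 - 25*sqrt(2)*n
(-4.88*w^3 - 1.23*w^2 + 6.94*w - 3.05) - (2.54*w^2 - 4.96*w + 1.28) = -4.88*w^3 - 3.77*w^2 + 11.9*w - 4.33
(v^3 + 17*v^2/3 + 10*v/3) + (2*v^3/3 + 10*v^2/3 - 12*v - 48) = 5*v^3/3 + 9*v^2 - 26*v/3 - 48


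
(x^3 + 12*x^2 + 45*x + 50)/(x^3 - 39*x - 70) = (x + 5)/(x - 7)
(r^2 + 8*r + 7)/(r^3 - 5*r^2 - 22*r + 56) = (r^2 + 8*r + 7)/(r^3 - 5*r^2 - 22*r + 56)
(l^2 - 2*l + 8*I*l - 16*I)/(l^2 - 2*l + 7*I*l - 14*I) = (l + 8*I)/(l + 7*I)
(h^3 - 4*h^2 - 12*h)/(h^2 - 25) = h*(h^2 - 4*h - 12)/(h^2 - 25)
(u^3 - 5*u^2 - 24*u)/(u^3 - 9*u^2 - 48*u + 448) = u*(u + 3)/(u^2 - u - 56)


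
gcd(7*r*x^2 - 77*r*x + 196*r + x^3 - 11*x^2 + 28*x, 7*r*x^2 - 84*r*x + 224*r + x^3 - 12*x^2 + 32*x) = 7*r*x - 28*r + x^2 - 4*x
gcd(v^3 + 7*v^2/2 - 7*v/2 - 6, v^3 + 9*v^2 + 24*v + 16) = v^2 + 5*v + 4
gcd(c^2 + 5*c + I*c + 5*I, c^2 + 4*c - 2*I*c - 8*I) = 1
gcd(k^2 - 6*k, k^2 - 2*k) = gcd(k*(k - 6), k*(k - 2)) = k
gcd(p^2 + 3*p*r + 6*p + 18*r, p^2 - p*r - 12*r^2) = p + 3*r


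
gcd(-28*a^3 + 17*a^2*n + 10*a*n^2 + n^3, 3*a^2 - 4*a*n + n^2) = a - n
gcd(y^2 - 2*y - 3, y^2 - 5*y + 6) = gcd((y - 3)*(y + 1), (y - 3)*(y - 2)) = y - 3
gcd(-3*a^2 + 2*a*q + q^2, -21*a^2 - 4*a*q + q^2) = 3*a + q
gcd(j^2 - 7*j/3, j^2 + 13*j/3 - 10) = 1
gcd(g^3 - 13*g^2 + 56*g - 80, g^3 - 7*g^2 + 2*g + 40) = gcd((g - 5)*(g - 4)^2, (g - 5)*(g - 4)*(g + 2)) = g^2 - 9*g + 20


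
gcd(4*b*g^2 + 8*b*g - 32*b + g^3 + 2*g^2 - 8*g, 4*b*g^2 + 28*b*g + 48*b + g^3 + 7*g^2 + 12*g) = 4*b*g + 16*b + g^2 + 4*g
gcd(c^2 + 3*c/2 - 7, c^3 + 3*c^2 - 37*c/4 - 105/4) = c + 7/2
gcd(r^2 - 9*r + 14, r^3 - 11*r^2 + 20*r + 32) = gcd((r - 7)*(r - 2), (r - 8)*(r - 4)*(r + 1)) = 1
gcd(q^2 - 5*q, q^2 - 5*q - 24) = 1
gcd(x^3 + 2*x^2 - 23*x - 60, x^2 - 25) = x - 5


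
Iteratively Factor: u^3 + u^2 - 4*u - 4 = (u + 2)*(u^2 - u - 2) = (u - 2)*(u + 2)*(u + 1)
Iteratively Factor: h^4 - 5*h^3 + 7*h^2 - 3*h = (h - 3)*(h^3 - 2*h^2 + h) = (h - 3)*(h - 1)*(h^2 - h) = (h - 3)*(h - 1)^2*(h)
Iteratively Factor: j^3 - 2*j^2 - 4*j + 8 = (j - 2)*(j^2 - 4) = (j - 2)*(j + 2)*(j - 2)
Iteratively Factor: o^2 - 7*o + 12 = (o - 3)*(o - 4)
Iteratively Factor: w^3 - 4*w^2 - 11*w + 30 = (w + 3)*(w^2 - 7*w + 10) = (w - 5)*(w + 3)*(w - 2)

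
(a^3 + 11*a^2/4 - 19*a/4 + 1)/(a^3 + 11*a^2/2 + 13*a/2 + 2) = (4*a^2 - 5*a + 1)/(2*(2*a^2 + 3*a + 1))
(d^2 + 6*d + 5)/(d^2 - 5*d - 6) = (d + 5)/(d - 6)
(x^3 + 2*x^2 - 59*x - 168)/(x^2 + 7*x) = x - 5 - 24/x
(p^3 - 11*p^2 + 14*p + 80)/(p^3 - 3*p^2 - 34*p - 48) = (p - 5)/(p + 3)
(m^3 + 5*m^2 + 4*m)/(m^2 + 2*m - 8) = m*(m + 1)/(m - 2)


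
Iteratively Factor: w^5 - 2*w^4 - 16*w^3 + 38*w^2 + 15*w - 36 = (w - 1)*(w^4 - w^3 - 17*w^2 + 21*w + 36) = (w - 1)*(w + 4)*(w^3 - 5*w^2 + 3*w + 9) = (w - 3)*(w - 1)*(w + 4)*(w^2 - 2*w - 3) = (w - 3)*(w - 1)*(w + 1)*(w + 4)*(w - 3)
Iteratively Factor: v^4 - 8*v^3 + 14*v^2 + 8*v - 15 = (v - 3)*(v^3 - 5*v^2 - v + 5) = (v - 5)*(v - 3)*(v^2 - 1) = (v - 5)*(v - 3)*(v + 1)*(v - 1)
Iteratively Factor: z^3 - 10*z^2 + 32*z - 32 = (z - 4)*(z^2 - 6*z + 8) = (z - 4)^2*(z - 2)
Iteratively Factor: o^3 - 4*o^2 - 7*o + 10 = (o - 5)*(o^2 + o - 2) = (o - 5)*(o + 2)*(o - 1)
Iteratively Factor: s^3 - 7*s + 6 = (s - 2)*(s^2 + 2*s - 3) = (s - 2)*(s + 3)*(s - 1)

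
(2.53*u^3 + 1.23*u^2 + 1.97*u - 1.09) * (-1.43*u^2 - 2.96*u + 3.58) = -3.6179*u^5 - 9.2477*u^4 + 2.5995*u^3 + 0.1309*u^2 + 10.279*u - 3.9022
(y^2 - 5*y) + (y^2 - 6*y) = 2*y^2 - 11*y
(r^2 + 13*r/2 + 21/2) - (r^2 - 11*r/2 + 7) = 12*r + 7/2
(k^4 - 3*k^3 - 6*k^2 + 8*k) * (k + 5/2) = k^5 - k^4/2 - 27*k^3/2 - 7*k^2 + 20*k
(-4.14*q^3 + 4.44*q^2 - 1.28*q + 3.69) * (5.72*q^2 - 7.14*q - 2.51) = -23.6808*q^5 + 54.9564*q^4 - 28.6318*q^3 + 19.1016*q^2 - 23.1338*q - 9.2619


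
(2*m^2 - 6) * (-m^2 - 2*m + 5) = -2*m^4 - 4*m^3 + 16*m^2 + 12*m - 30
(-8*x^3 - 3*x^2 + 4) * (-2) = 16*x^3 + 6*x^2 - 8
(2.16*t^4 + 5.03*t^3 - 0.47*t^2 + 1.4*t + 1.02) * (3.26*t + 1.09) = 7.0416*t^5 + 18.7522*t^4 + 3.9505*t^3 + 4.0517*t^2 + 4.8512*t + 1.1118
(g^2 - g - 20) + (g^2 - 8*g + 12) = 2*g^2 - 9*g - 8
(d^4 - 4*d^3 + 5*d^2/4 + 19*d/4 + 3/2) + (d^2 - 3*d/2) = d^4 - 4*d^3 + 9*d^2/4 + 13*d/4 + 3/2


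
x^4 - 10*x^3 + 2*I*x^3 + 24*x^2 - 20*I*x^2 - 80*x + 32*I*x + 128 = (x - 8)*(x - 2)*(x - 2*I)*(x + 4*I)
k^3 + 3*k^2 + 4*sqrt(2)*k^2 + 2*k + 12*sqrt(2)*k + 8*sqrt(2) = (k + 1)*(k + 2)*(k + 4*sqrt(2))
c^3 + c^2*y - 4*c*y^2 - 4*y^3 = (c - 2*y)*(c + y)*(c + 2*y)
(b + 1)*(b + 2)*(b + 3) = b^3 + 6*b^2 + 11*b + 6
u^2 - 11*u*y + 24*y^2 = (u - 8*y)*(u - 3*y)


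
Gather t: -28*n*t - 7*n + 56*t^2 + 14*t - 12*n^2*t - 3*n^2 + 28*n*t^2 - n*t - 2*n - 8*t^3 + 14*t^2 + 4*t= -3*n^2 - 9*n - 8*t^3 + t^2*(28*n + 70) + t*(-12*n^2 - 29*n + 18)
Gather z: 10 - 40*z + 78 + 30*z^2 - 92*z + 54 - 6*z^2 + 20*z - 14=24*z^2 - 112*z + 128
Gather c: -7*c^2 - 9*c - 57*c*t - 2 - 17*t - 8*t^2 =-7*c^2 + c*(-57*t - 9) - 8*t^2 - 17*t - 2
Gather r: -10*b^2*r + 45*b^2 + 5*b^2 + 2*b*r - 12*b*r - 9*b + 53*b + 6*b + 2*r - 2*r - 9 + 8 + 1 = 50*b^2 + 50*b + r*(-10*b^2 - 10*b)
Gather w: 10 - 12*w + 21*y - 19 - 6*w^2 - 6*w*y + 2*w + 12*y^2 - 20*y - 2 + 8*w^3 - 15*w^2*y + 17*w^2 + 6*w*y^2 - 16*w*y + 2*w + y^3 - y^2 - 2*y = 8*w^3 + w^2*(11 - 15*y) + w*(6*y^2 - 22*y - 8) + y^3 + 11*y^2 - y - 11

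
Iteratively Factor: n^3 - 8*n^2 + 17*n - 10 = (n - 2)*(n^2 - 6*n + 5) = (n - 5)*(n - 2)*(n - 1)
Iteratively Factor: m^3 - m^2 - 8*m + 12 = (m - 2)*(m^2 + m - 6) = (m - 2)*(m + 3)*(m - 2)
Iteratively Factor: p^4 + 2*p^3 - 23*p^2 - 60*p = (p)*(p^3 + 2*p^2 - 23*p - 60) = p*(p - 5)*(p^2 + 7*p + 12) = p*(p - 5)*(p + 3)*(p + 4)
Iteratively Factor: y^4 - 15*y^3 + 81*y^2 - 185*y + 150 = (y - 2)*(y^3 - 13*y^2 + 55*y - 75) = (y - 5)*(y - 2)*(y^2 - 8*y + 15) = (y - 5)*(y - 3)*(y - 2)*(y - 5)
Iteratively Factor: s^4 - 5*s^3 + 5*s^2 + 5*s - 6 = (s + 1)*(s^3 - 6*s^2 + 11*s - 6) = (s - 3)*(s + 1)*(s^2 - 3*s + 2) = (s - 3)*(s - 1)*(s + 1)*(s - 2)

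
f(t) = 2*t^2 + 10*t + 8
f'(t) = 4*t + 10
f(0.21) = 10.19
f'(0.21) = 10.84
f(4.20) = 85.28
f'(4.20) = 26.80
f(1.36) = 25.30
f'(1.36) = 15.44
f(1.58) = 28.79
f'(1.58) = 16.32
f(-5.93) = 19.03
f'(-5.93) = -13.72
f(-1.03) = -0.18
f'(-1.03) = 5.88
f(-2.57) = -4.49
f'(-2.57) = -0.28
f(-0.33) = 4.92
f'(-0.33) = 8.68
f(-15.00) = 308.00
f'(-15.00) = -50.00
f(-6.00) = 20.00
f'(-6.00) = -14.00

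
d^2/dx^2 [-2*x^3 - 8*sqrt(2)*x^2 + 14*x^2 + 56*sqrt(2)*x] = -12*x - 16*sqrt(2) + 28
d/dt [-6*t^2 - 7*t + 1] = -12*t - 7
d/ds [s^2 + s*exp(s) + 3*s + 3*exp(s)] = s*exp(s) + 2*s + 4*exp(s) + 3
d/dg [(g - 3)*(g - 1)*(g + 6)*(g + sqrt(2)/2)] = 4*g^3 + 3*sqrt(2)*g^2/2 + 6*g^2 - 42*g + 2*sqrt(2)*g - 21*sqrt(2)/2 + 18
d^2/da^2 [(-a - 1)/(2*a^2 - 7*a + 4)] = 2*(-(a + 1)*(4*a - 7)^2 + (6*a - 5)*(2*a^2 - 7*a + 4))/(2*a^2 - 7*a + 4)^3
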